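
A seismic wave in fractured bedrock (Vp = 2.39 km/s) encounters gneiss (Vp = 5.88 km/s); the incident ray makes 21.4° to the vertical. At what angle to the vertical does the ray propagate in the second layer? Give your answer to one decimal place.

Snell's law: sin θ₂ = (V₂/V₁)·sin θ₁ = (5.88/2.39)·sin 21.4° = 0.8977.
θ₂ = sin⁻¹(0.8977) = 63.86° (from vertical).

63.9°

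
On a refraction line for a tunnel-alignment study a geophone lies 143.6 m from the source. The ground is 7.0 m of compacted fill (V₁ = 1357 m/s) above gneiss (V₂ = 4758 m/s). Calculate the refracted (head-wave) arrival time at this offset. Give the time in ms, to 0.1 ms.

40.1 ms

t = x/V₂ + 2h·√(V₂²−V₁²)/(V₁V₂).
√(V₂²−V₁²) = √(4758²−1357²) = 4560.4 m/s; delay term = 2·7.0·4560.4/(1357·4758) = 0.00989 s.
t = 143.6/4758 + 0.00989 = 0.04007 s.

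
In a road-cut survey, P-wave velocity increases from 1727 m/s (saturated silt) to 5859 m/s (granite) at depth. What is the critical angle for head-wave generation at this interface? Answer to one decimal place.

At critical incidence the refracted ray runs along the interface (θ₂ = 90°), so sin θ_c = V₁/V₂.
θ_c = arcsin(1727/5859) = arcsin 0.2948 = 17.14°.

17.1°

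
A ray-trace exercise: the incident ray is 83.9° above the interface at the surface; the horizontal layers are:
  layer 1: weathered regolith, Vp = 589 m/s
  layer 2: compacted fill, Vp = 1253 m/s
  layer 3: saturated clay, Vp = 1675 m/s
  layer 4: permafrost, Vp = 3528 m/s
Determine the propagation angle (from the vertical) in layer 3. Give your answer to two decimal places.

From the normal: θ₁ = 90° − 83.9° = 6.1°.
Ray parameter p = sin 6.1° / 589 = 1.8041e-04 s/m.
sin θ_3 = p·V_3 = 1.8041e-04 × 1675 = 0.3022.
θ_3 = 17.59° from the vertical.

17.59°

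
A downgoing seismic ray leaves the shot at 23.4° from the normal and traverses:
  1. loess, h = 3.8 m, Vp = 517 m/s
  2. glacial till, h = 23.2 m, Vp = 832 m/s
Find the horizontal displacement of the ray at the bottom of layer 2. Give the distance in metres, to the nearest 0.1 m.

20.9 m

p = sin θ₁/V₁ = sin 23.4°/517 = 7.6818e-04 s/m is conserved through the stack.
Layer 1: θ = 23.40°; offset = 3.8·tan 23.40° = 1.644 m.
Layer 2: sin θ = p·832 = 0.6391 → θ = 39.73°; offset = 23.2·tan 39.73° = 19.279 m.
Summing the layer offsets gives 20.924 m.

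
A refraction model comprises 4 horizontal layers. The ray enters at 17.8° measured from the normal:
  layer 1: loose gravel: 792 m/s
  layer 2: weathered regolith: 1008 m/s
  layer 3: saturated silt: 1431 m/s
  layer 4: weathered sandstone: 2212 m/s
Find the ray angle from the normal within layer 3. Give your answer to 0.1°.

Snell's law across each interface conserves sin θ / V, so sin θ_3 = V_3·sin θ₁/V₁.
sin θ_3 = 1431 × sin 17.8° / 792 = 0.5523.
θ_3 = 33.53° from the vertical.

33.5°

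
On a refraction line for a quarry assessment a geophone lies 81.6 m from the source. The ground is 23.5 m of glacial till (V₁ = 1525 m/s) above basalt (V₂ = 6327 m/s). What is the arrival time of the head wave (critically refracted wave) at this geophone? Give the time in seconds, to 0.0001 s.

t = x/V₂ + 2h·√(V₂²−V₁²)/(V₁V₂).
√(V₂²−V₁²) = √(6327²−1525²) = 6140.5 m/s; delay term = 2·23.5·6140.5/(1525·6327) = 0.02991 s.
t = 81.6/6327 + 0.02991 = 0.04281 s.

0.0428 s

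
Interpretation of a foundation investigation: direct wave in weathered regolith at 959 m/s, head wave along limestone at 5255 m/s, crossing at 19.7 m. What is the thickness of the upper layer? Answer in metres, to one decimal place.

8.2 m

x_cross = 2h·√((V₂+V₁)/(V₂−V₁)) → h = x_cross / (2·√((V₂+V₁)/(V₂−V₁))).
√((V₂+V₁)/(V₂−V₁)) = √((5255+959)/(5255−959)) = 1.2027.
h = 19.7 / (2·1.2027) = 8.19 m.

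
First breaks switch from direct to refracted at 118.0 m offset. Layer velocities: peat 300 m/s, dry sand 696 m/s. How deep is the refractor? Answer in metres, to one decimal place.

37.2 m

x_cross = 2h·√((V₂+V₁)/(V₂−V₁)) → h = x_cross / (2·√((V₂+V₁)/(V₂−V₁))).
√((V₂+V₁)/(V₂−V₁)) = √((696+300)/(696−300)) = 1.5859.
h = 118.0 / (2·1.5859) = 37.20 m.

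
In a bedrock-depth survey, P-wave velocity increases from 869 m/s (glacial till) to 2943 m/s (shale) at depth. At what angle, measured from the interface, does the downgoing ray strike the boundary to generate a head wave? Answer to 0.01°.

At critical incidence the refracted ray runs along the interface (θ₂ = 90°), so sin θ_c = V₁/V₂.
θ_c = arcsin(869/2943) = arcsin 0.2953 = 17.17°.
Measured from the interface: 90° − 17.17° = 72.83°.

72.83°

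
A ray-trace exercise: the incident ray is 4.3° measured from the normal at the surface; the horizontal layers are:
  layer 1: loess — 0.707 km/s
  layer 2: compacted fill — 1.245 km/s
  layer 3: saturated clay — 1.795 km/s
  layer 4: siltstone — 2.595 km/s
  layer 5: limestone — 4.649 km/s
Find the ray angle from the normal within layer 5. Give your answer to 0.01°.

29.54°

Snell's law across each interface conserves sin θ / V, so sin θ_5 = V_5·sin θ₁/V₁.
sin θ_5 = 4.649 × sin 4.3° / 0.707 = 0.4930.
θ_5 = arcsin 0.4930 = 29.54°.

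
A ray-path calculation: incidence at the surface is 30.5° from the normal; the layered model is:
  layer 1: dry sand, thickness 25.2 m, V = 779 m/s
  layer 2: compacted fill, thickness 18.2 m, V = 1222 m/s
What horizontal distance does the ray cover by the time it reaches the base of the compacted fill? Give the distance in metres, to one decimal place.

38.8 m

Ray parameter p = sin 30.5° / 779 m/s = 6.5153e-04 s/m.
Layer 1: θ = 30.50°; offset = 25.2·tan 30.50° = 14.844 m.
Layer 2: sin θ = p·1222 = 0.7962 → θ = 52.77°; offset = 18.2·tan 52.77° = 23.948 m.
Σ offsets = 38.791 m.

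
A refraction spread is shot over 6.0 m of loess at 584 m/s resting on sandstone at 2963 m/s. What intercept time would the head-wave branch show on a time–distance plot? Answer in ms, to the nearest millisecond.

20 ms

tᵢ = 2h·√(V₂²−V₁²)/(V₁V₂).
√(V₂²−V₁²) = √(2963²−584²) = 2904.9 m/s.
tᵢ = 2·6.0·2904.9/(584·2963) = 0.02014 s.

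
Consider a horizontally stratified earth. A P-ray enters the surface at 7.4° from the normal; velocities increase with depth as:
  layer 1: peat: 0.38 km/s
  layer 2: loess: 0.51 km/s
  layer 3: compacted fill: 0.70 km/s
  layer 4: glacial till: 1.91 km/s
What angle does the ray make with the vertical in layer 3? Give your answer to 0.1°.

13.7°

Ray parameter p = sin 7.4° / 0.38 = 3.3894e-01 s/km.
sin θ_3 = p·V_3 = 3.3894e-01 × 0.70 = 0.2373.
θ_3 = 13.72° from the vertical.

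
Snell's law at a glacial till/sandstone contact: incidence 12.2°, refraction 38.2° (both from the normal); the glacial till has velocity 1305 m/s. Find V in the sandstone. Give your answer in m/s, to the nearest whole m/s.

3819 m/s

sin 12.2° = 0.2113; sin 38.2° = 0.6184.
V₂ = V₁·(sin θ₂/sin θ₁) = 1305·(0.6184/0.2113) = 3818.87 m/s.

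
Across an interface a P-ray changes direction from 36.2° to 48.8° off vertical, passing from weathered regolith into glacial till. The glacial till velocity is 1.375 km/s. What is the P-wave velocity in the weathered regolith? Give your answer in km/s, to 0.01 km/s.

Snell's law: sin 36.2°/V₁ = sin 48.8°/V₂.
V₁ = V₂·sin 36.2°/sin 48.8° = 1.375 × 0.7849 = 1.08 km/s.

1.08 km/s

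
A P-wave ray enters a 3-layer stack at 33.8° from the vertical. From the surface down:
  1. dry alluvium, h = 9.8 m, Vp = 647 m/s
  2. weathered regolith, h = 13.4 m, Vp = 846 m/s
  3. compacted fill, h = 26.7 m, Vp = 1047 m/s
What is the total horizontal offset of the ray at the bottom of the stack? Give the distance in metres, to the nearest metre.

p = sin θ₁/V₁ = sin 33.8°/647 = 8.5981e-04 s/m is conserved through the stack.
Layer 1: θ = 33.80°; offset = 9.8·tan 33.80° = 6.561 m.
Layer 2: sin θ = p·846 = 0.7274 → θ = 46.67°; offset = 13.4·tan 46.67° = 14.204 m.
Layer 3: sin θ = p·1047 = 0.9002 → θ = 64.19°; offset = 26.7·tan 64.19° = 55.199 m.
Σ offsets = 75.964 m.

76 m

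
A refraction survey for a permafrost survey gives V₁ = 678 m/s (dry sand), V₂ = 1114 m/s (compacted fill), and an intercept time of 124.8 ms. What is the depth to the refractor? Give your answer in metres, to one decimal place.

53.3 m

h = tᵢ·V₁·V₂ / (2·√(V₂²−V₁²)).
√(V₂²−V₁²) = √(1114² − 678²) = 883.9 m/s.
h = 0.1248 s × 678 × 1114 / (2 × 883.9) = 53.32 m.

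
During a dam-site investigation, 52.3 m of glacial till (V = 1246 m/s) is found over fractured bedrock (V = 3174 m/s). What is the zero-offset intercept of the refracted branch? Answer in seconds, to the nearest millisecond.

0.077 s

tᵢ = 2h·√(V₂²−V₁²)/(V₁V₂).
√(V₂²−V₁²) = √(3174²−1246²) = 2919.2 m/s.
tᵢ = 2·52.3·2919.2/(1246·3174) = 0.07721 s.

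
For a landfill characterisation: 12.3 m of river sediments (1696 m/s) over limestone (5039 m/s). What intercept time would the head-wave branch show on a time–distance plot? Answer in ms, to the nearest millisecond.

14 ms

θ_c = arcsin(V₁/V₂) = arcsin(1696/5039) = 19.67°; cos θ_c = 0.9417.
tᵢ = 2h·cos θ_c / V₁ = 2·12.3·0.9417 / 1696 = 0.01366 s.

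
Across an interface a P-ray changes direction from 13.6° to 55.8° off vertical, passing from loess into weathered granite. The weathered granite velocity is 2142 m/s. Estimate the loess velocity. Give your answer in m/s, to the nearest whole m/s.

609 m/s

Snell's law: sin 13.6°/V₁ = sin 55.8°/V₂.
V₁ = V₂·sin 13.6°/sin 55.8° = 2142 × 0.2843 = 608.98 m/s.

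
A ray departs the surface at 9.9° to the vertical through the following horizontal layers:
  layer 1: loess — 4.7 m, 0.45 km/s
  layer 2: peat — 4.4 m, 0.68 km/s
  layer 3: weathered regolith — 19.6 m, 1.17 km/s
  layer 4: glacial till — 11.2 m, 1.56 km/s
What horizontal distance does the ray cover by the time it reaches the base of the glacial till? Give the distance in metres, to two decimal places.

p = sin θ₁/V₁ = sin 9.9°/0.45 = 3.8206e-01 s/km is conserved through the stack.
Layer 1: θ = 9.90°; offset = 4.7·tan 9.90° = 0.8203 m.
Layer 2: sin θ = p·0.68 = 0.2598 → θ = 15.06°; offset = 4.4·tan 15.06° = 1.1838 m.
Layer 3: sin θ = p·1.17 = 0.4470 → θ = 26.55°; offset = 19.6·tan 26.55° = 9.7946 m.
Layer 4: sin θ = p·1.56 = 0.5960 → θ = 36.59°; offset = 11.2·tan 36.59° = 8.3134 m.
Σ offsets = 20.1121 m.

20.11 m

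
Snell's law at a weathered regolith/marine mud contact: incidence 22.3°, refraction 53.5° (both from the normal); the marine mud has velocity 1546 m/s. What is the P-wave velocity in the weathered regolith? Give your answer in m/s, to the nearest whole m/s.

Snell's law: sin 22.3°/V₁ = sin 53.5°/V₂.
V₁ = V₂·sin 22.3°/sin 53.5° = 1546 × 0.4720 = 729.78 m/s.

730 m/s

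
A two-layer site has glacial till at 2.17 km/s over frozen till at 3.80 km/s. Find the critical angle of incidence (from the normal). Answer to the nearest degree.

At critical incidence the refracted ray runs along the interface (θ₂ = 90°), so sin θ_c = V₁/V₂.
θ_c = arcsin(2.17/3.80) = arcsin 0.5711 = 34.82°.

35°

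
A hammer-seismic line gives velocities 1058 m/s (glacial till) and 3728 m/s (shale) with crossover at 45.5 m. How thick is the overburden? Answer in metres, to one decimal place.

x_cross = 2h·√((V₂+V₁)/(V₂−V₁)) → h = x_cross / (2·√((V₂+V₁)/(V₂−V₁))).
√((V₂+V₁)/(V₂−V₁)) = √((3728+1058)/(3728−1058)) = 1.3388.
h = 45.5 / (2·1.3388) = 16.99 m.

17.0 m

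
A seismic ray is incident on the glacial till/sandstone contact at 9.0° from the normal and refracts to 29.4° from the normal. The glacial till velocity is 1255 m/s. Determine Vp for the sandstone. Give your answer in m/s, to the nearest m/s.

sin 9.0° = 0.1564; sin 29.4° = 0.4909.
V₂ = V₁·(sin θ₂/sin θ₁) = 1255·(0.4909/0.1564) = 3938.29 m/s.

3938 m/s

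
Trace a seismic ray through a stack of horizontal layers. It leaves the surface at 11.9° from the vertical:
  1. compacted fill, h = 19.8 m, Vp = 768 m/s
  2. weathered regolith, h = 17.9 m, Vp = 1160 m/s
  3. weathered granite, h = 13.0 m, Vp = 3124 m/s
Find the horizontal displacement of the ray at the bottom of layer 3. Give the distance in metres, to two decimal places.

Ray parameter p = sin 11.9° / 768 m/s = 2.6850e-04 s/m.
Layer 1: θ = 11.90°; offset = 19.8·tan 11.90° = 4.1725 m.
Layer 2: sin θ = p·1160 = 0.3115 → θ = 18.15°; offset = 17.9·tan 18.15° = 5.8668 m.
Layer 3: sin θ = p·3124 = 0.8388 → θ = 57.01°; offset = 13.0·tan 57.01° = 20.0269 m.
Summing the layer offsets gives 30.0663 m.

30.07 m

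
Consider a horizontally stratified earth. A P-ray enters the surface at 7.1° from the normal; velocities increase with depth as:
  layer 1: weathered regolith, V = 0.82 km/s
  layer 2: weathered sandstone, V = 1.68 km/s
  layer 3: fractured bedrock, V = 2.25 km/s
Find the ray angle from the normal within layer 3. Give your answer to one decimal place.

Ray parameter p = sin 7.1° / 0.82 = 1.5073e-01 s/km.
sin θ_3 = p·V_3 = 1.5073e-01 × 2.25 = 0.3392.
θ_3 = 19.83° from the vertical.

19.8°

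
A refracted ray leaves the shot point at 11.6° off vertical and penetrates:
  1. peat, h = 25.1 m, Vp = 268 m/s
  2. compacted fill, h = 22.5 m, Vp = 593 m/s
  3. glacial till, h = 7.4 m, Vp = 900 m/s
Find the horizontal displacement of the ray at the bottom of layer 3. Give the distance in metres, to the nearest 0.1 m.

Ray parameter p = sin 11.6° / 268 m/s = 7.5029e-04 s/m.
Layer 1: θ = 11.60°; offset = 25.1·tan 11.60° = 5.152 m.
Layer 2: sin θ = p·593 = 0.4449 → θ = 26.42°; offset = 22.5·tan 26.42° = 11.178 m.
Layer 3: sin θ = p·900 = 0.6753 → θ = 42.47°; offset = 7.4·tan 42.47° = 6.775 m.
Σ offsets = 23.105 m.

23.1 m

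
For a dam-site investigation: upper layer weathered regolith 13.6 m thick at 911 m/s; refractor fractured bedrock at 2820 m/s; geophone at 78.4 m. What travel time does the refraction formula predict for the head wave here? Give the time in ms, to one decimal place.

56.1 ms

t = x/V₂ + 2h·√(V₂²−V₁²)/(V₁V₂).
√(V₂²−V₁²) = √(2820²−911²) = 2668.8 m/s; delay term = 2·13.6·2668.8/(911·2820) = 0.02826 s.
t = 78.4/2820 + 0.02826 = 0.05606 s.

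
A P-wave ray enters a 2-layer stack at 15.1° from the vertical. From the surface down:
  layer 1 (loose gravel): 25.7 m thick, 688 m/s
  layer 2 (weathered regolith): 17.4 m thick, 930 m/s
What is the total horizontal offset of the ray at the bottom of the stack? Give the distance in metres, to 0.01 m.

Apply Snell's law at each interface; in layer i the horizontal offset is hᵢ·tan θᵢ.
Layer 1: θ = 15.10°; offset = 25.7·tan 15.10° = 6.9344 m.
Layer 2: sin θ = 930·sin 15.1°/688 = 0.3521, θ = 20.62°; offset = 17.4·tan 20.62° = 6.5465 m.
Σ offsets = 13.4809 m.

13.48 m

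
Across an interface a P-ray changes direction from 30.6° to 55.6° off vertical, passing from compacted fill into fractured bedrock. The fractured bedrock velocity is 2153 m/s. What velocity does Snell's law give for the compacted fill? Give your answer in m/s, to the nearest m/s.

sin 30.6° = 0.5090; sin 55.6° = 0.8251.
V₁ = V₂·(sin θ₁/sin θ₂) = 2153·(0.5090/0.8251) = 1328.26 m/s.

1328 m/s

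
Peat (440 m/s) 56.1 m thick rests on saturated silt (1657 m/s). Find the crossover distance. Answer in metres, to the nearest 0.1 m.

x_cross = 2h·√((V₂+V₁)/(V₂−V₁)).
(V₂+V₁)/(V₂−V₁) = (1657+440)/(1657−440) = 1.7231; √ = 1.3127.
x_cross = 2·56.1·1.3127 = 147.28 m.

147.3 m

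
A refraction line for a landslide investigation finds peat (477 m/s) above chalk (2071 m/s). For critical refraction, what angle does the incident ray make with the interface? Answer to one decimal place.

At critical incidence the refracted ray runs along the interface (θ₂ = 90°), so sin θ_c = V₁/V₂.
θ_c = arcsin(477/2071) = arcsin 0.2303 = 13.32°.
Measured from the interface: 90° − 13.32° = 76.68°.

76.7°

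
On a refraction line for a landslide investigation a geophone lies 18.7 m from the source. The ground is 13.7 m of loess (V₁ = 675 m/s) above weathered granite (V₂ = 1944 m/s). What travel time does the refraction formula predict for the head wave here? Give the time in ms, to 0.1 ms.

47.7 ms

t = x/V₂ + 2h·√(V₂²−V₁²)/(V₁V₂).
√(V₂²−V₁²) = √(1944²−675²) = 1823.0 m/s; delay term = 2·13.7·1823.0/(675·1944) = 0.03807 s.
t = 18.7/1944 + 0.03807 = 0.04769 s.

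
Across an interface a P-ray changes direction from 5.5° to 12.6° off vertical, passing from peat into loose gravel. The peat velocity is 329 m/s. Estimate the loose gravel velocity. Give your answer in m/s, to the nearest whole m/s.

Snell's law: sin 5.5°/V₁ = sin 12.6°/V₂.
V₂ = V₁·sin 12.6°/sin 5.5° = 329 × 2.2760 = 748.80 m/s.

749 m/s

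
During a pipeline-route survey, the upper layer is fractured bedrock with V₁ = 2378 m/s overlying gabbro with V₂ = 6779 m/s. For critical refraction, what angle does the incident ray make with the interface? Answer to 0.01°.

Critical incidence: sin θ_c = V₁/V₂ = 2378/6779 = 0.3508.
θ_c = arcsin 0.3508 = 20.54°.
Measured from the interface: 90° − 20.54° = 69.46°.

69.46°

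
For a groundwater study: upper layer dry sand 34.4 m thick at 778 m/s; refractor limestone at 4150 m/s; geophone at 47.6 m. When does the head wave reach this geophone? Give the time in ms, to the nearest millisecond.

98 ms

t = x/V₂ + 2h·√(V₂²−V₁²)/(V₁V₂).
√(V₂²−V₁²) = √(4150²−778²) = 4076.4 m/s; delay term = 2·34.4·4076.4/(778·4150) = 0.08686 s.
t = 47.6/4150 + 0.08686 = 0.09833 s.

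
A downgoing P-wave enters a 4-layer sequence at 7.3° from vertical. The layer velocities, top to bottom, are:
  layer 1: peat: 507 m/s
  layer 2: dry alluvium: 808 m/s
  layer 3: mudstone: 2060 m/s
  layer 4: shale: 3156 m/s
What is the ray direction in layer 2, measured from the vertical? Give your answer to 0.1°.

11.7°

Ray parameter p = sin 7.3° / 507 = 2.5062e-04 s/m.
sin θ_2 = p·V_2 = 2.5062e-04 × 808 = 0.2025.
θ_2 = 11.68° from the vertical.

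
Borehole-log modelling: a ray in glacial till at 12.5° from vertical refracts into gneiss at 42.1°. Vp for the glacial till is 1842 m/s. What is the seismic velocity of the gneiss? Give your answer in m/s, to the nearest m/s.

Snell's law: sin 12.5°/V₁ = sin 42.1°/V₂.
V₂ = V₁·sin 42.1°/sin 12.5° = 1842 × 3.0975 = 5705.64 m/s.

5706 m/s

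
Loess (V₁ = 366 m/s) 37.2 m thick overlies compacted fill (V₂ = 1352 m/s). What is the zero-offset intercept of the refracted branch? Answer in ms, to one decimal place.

θ_c = arcsin(V₁/V₂) = arcsin(366/1352) = 15.71°; cos θ_c = 0.9627.
tᵢ = 2h·cos θ_c / V₁ = 2·37.2·0.9627 / 366 = 0.19569 s.

195.7 ms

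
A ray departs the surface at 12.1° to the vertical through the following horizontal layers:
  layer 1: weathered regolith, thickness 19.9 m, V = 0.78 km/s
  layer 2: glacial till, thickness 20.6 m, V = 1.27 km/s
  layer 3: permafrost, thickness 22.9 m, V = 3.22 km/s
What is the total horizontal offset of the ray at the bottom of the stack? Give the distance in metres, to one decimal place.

51.3 m

Apply Snell's law at each interface; in layer i the horizontal offset is hᵢ·tan θᵢ.
Layer 1: θ = 12.10°; offset = 19.9·tan 12.10° = 4.266 m.
Layer 2: sin θ = 1.27·sin 12.1°/0.78 = 0.3413, θ = 19.96°; offset = 20.6·tan 19.96° = 7.480 m.
Layer 3: sin θ = 3.22·sin 12.1°/0.78 = 0.8653, θ = 59.92°; offset = 22.9·tan 59.92° = 39.540 m.
Total horizontal offset = 51.287 m.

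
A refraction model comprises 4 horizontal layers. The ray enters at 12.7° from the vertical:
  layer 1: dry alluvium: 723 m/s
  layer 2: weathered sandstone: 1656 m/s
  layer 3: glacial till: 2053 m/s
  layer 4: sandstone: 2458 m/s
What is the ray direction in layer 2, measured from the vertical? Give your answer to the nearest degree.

30°

Ray parameter p = sin 12.7° / 723 = 3.0407e-04 s/m.
sin θ_2 = p·V_2 = 3.0407e-04 × 1656 = 0.5035.
θ_2 = arcsin 0.5035 = 30.24°.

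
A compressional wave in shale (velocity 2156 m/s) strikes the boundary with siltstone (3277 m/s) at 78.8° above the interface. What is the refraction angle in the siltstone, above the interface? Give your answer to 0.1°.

72.8°

Angle from the normal: 90° − 78.8° = 11.2°.
Snell's law: sin θ₂ = (V₂/V₁)·sin θ₁ = (3277/2156)·sin 11.2° = 0.2952.
θ₂ = arcsin 0.2952 = 17.17° from the normal.
From the interface: 90° − 17.17° = 72.83°.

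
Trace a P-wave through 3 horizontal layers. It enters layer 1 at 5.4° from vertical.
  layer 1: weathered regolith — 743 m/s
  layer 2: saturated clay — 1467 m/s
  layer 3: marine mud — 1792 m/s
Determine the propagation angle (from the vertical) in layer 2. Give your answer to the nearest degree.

Snell's law across each interface conserves sin θ / V, so sin θ_2 = V_2·sin θ₁/V₁.
sin θ_2 = 1467 × sin 5.4° / 743 = 0.1858.
θ_2 = 10.71° from the vertical.

11°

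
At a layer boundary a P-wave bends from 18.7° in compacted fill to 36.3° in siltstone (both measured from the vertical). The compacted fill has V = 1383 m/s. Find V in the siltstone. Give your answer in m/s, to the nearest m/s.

Snell's law: sin 18.7°/V₁ = sin 36.3°/V₂.
V₂ = V₁·sin 36.3°/sin 18.7° = 1383 × 1.8465 = 2553.72 m/s.

2554 m/s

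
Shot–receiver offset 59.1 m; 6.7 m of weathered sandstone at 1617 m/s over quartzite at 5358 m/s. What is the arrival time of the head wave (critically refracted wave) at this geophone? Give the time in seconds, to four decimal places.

t = x/V₂ + 2h·√(V₂²−V₁²)/(V₁V₂).
√(V₂²−V₁²) = √(5358²−1617²) = 5108.2 m/s; delay term = 2·6.7·5108.2/(1617·5358) = 0.00790 s.
t = 59.1/5358 + 0.00790 = 0.01893 s.

0.0189 s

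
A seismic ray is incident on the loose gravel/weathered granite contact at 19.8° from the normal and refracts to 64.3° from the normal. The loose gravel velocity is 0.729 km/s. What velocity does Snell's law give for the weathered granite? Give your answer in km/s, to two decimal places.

1.94 km/s

sin 19.8° = 0.3387; sin 64.3° = 0.9011.
V₂ = V₁·(sin θ₂/sin θ₁) = 0.729·(0.9011/0.3387) = 1.94 km/s.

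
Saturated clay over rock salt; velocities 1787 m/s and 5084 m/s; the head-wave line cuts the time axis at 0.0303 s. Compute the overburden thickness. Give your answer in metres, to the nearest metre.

29 m

θ_c = arcsin(1787/5084) = 20.58°; cos θ_c = 0.9362.
tᵢ = 2h cos θ_c/V₁ ⇒ h = tᵢ·V₁/(2 cos θ_c) = 0.0303·1787/(2·0.9362) = 28.92 m.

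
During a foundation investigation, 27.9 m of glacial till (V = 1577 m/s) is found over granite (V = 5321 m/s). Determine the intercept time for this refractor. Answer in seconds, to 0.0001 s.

0.0338 s

tᵢ = 2h·√(V₂²−V₁²)/(V₁V₂).
√(V₂²−V₁²) = √(5321²−1577²) = 5081.9 m/s.
tᵢ = 2·27.9·5081.9/(1577·5321) = 0.03379 s.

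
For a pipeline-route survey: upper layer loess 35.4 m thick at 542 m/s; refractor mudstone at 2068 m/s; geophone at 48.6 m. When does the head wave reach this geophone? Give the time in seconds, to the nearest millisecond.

θ_c = arcsin(V₁/V₂) = arcsin(542/2068) = 15.19°, cos θ_c = 0.9650.
Intercept time tᵢ = 2h cos θ_c / V₁ = 2·35.4·0.9650/542 = 0.12606 s.
t = x/V₂ + tᵢ = 48.6/2068 + 0.12606 = 0.14956 s.

0.150 s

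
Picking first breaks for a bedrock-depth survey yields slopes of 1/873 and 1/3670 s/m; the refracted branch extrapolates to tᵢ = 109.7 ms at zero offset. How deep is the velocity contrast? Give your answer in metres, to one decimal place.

θ_c = arcsin(873/3670) = 13.76°; cos θ_c = 0.9713.
tᵢ = 2h cos θ_c/V₁ ⇒ h = tᵢ·V₁/(2 cos θ_c) = 0.1097·873/(2·0.9713) = 49.30 m.

49.3 m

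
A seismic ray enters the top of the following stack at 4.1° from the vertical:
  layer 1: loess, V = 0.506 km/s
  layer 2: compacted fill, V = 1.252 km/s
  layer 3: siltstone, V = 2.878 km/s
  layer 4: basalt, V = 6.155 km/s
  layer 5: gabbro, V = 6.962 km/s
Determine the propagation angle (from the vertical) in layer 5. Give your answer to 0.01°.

Snell's law across each interface conserves sin θ / V, so sin θ_5 = V_5·sin θ₁/V₁.
sin θ_5 = 6.962 × sin 4.1° / 0.506 = 0.9837.
θ_5 = 79.65° from the vertical.

79.65°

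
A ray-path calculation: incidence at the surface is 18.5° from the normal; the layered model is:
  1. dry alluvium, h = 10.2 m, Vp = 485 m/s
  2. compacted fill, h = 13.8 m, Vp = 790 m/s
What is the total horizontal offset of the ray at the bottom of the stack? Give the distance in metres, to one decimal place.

Ray parameter p = sin 18.5° / 485 m/s = 6.5424e-04 s/m.
Layer 1: θ = 18.50°; offset = 10.2·tan 18.50° = 3.413 m.
Layer 2: sin θ = p·790 = 0.5168 → θ = 31.12°; offset = 13.8·tan 31.12° = 8.332 m.
Σ offsets = 11.744 m.

11.7 m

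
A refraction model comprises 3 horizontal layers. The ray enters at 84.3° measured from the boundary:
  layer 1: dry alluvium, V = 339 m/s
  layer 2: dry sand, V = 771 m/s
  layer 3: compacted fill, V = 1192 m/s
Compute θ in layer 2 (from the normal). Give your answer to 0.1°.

From the normal: θ₁ = 90° − 84.3° = 5.7°.
Ray parameter p = sin 5.7° / 339 = 2.9298e-04 s/m.
sin θ_2 = p·V_2 = 2.9298e-04 × 771 = 0.2259.
θ_2 = arcsin 0.2259 = 13.06°.

13.1°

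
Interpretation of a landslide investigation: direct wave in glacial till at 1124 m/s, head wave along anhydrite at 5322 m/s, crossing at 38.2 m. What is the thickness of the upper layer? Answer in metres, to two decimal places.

x_cross = 2h·√((V₂+V₁)/(V₂−V₁)) → h = x_cross / (2·√((V₂+V₁)/(V₂−V₁))).
√((V₂+V₁)/(V₂−V₁)) = √((5322+1124)/(5322−1124)) = 1.2392.
h = 38.2 / (2·1.2392) = 15.41 m.

15.41 m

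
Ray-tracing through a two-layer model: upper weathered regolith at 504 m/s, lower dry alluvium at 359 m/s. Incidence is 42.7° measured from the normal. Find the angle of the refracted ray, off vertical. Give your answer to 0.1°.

sin θ₁/V₁ = sin θ₂/V₂ ⇒ sin θ₂ = 359·sin 42.7°/504 = 359·0.6782/504 = 0.4831.
θ₂ = sin⁻¹(0.4831) = 28.89° (from vertical).

28.9°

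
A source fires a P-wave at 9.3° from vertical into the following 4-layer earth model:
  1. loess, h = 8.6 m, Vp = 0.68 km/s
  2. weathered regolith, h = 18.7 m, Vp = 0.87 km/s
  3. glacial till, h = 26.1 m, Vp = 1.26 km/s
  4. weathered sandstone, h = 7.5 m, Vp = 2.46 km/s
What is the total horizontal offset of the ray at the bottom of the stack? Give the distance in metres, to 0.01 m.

18.96 m

p = sin θ₁/V₁ = sin 9.3°/0.68 = 2.3765e-01 s/km is conserved through the stack.
Layer 1: θ = 9.30°; offset = 8.6·tan 9.30° = 1.4083 m.
Layer 2: sin θ = p·0.87 = 0.2068 → θ = 11.93°; offset = 18.7·tan 11.93° = 3.9518 m.
Layer 3: sin θ = p·1.26 = 0.2994 → θ = 17.42°; offset = 26.1·tan 17.42° = 8.1913 m.
Layer 4: sin θ = p·2.46 = 0.5846 → θ = 35.78°; offset = 7.5·tan 35.78° = 5.4045 m.
Total horizontal offset = 18.9559 m.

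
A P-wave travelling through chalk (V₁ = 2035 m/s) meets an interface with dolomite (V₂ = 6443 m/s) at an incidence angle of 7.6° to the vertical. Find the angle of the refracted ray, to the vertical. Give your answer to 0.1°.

24.8°

Snell's law: sin θ₂ = (V₂/V₁)·sin θ₁ = (6443/2035)·sin 7.6° = 0.4187.
θ₂ = arcsin 0.4187 = 24.75° from the normal.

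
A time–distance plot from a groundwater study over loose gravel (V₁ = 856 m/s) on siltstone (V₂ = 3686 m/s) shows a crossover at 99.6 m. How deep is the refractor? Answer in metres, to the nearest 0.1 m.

39.3 m

h = (x_cross/2)·√((V₂−V₁)/(V₂+V₁)).
(V₂−V₁)/(V₂+V₁) = (3686−856)/(3686+856) = 0.6231; √ = 0.7894.
h = (99.6/2)·0.7894 = 39.31 m.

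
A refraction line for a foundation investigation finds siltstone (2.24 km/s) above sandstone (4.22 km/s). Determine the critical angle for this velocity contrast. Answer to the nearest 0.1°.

Critical incidence: sin θ_c = V₁/V₂ = 2.24/4.22 = 0.5308.
θ_c = arcsin 0.5308 = 32.06°.

32.1°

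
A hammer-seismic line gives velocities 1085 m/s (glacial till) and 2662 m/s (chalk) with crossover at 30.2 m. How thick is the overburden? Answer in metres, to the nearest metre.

x_cross = 2h·√((V₂+V₁)/(V₂−V₁)) → h = x_cross / (2·√((V₂+V₁)/(V₂−V₁))).
√((V₂+V₁)/(V₂−V₁)) = √((2662+1085)/(2662−1085)) = 1.5414.
h = 30.2 / (2·1.5414) = 9.80 m.

10 m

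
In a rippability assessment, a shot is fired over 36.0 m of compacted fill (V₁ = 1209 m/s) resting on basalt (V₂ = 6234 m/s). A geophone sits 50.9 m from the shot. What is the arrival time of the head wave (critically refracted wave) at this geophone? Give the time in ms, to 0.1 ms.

θ_c = arcsin(V₁/V₂) = arcsin(1209/6234) = 11.18°, cos θ_c = 0.9810.
Intercept time tᵢ = 2h cos θ_c / V₁ = 2·36.0·0.9810/1209 = 0.05842 s.
t = x/V₂ + tᵢ = 50.9/6234 + 0.05842 = 0.06659 s.

66.6 ms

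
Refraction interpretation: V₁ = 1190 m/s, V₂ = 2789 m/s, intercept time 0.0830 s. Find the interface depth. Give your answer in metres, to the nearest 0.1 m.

h = tᵢ·V₁·V₂ / (2·√(V₂²−V₁²)).
√(V₂²−V₁²) = √(2789² − 1190²) = 2522.4 m/s.
h = 0.083 s × 1190 × 2789 / (2 × 2522.4) = 54.60 m.

54.6 m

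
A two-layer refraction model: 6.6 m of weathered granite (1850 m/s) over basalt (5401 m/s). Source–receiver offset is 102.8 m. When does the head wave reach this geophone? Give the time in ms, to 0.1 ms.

25.7 ms

θ_c = arcsin(V₁/V₂) = arcsin(1850/5401) = 20.03°, cos θ_c = 0.9395.
Intercept time tᵢ = 2h cos θ_c / V₁ = 2·6.6·0.9395/1850 = 0.00670 s.
t = x/V₂ + tᵢ = 102.8/5401 + 0.00670 = 0.02574 s.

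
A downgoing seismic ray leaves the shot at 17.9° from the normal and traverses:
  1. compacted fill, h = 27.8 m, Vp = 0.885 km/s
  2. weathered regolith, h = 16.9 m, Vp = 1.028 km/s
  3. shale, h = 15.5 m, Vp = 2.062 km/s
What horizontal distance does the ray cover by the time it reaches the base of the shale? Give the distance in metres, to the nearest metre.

p = sin θ₁/V₁ = sin 17.9°/0.885 = 3.4730e-01 s/km is conserved through the stack.
Layer 1: θ = 17.90°; offset = 27.8·tan 17.90° = 8.979 m.
Layer 2: sin θ = p·1.028 = 0.3570 → θ = 20.92°; offset = 16.9·tan 20.92° = 6.459 m.
Layer 3: sin θ = p·2.062 = 0.7161 → θ = 45.74°; offset = 15.5·tan 45.74° = 15.903 m.
Σ offsets = 31.342 m.

31 m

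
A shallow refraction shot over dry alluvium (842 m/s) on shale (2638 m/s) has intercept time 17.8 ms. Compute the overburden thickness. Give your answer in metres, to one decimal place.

h = tᵢ·V₁·V₂ / (2·√(V₂²−V₁²)).
√(V₂²−V₁²) = √(2638² − 842²) = 2500.0 m/s.
h = 0.0178 s × 842 × 2638 / (2 × 2500.0) = 7.91 m.

7.9 m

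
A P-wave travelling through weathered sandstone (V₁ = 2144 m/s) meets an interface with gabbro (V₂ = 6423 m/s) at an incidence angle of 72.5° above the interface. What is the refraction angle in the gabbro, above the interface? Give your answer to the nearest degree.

26°

Convert to the normal: θ₁ = 90° − 72.5° = 17.5°.
Snell's law: sin θ₂ = (V₂/V₁)·sin θ₁ = (6423/2144)·sin 17.5° = 0.9009.
θ₂ = arcsin 0.9009 = 64.27° from the normal.
From the interface: 90° − 64.27° = 25.73°.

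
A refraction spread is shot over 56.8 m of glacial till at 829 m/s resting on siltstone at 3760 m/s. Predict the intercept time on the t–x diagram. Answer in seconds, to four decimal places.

θ_c = arcsin(V₁/V₂) = arcsin(829/3760) = 12.74°; cos θ_c = 0.9754.
tᵢ = 2h·cos θ_c / V₁ = 2·56.8·0.9754 / 829 = 0.13366 s.

0.1337 s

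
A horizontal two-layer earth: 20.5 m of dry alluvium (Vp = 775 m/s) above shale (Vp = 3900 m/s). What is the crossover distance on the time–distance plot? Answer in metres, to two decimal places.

x_cross = 2h·√((V₂+V₁)/(V₂−V₁)).
(V₂+V₁)/(V₂−V₁) = (3900+775)/(3900−775) = 1.4960; √ = 1.2231.
x_cross = 2·20.5·1.2231 = 50.15 m.

50.15 m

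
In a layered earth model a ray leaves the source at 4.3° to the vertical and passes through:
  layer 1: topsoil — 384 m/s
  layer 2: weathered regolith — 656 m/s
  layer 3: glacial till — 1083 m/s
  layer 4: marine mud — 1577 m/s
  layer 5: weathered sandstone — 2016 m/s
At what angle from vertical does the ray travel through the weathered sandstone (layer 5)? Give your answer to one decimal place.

23.2°

Ray parameter p = sin 4.3° / 384 = 1.9526e-04 s/m.
sin θ_5 = p·V_5 = 1.9526e-04 × 2016 = 0.3936.
θ_5 = arcsin 0.3936 = 23.18°.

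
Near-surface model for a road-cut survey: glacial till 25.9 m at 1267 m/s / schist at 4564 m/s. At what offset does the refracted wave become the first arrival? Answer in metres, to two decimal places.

θ_c = arcsin(1267/4564) = 16.12°, so cos θ_c = 0.9607 and tᵢ = 2h cos θ_c/V₁ = 0.0393 s.
At crossover x/V₁ = x/V₂ + tᵢ ⇒ x = tᵢ/(1/V₁ − 1/V₂) = 0.03928/(7.8927e-04 − 2.1911e-04) = 68.89 m.

68.89 m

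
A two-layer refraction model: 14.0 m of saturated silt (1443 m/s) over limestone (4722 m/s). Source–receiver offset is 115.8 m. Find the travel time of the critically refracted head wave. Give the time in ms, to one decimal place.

43.0 ms

t = x/V₂ + 2h·√(V₂²−V₁²)/(V₁V₂).
√(V₂²−V₁²) = √(4722²−1443²) = 4496.1 m/s; delay term = 2·14.0·4496.1/(1443·4722) = 0.01848 s.
t = 115.8/4722 + 0.01848 = 0.04300 s.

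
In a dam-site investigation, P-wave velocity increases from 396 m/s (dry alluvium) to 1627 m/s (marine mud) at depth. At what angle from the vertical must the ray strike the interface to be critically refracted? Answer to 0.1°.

14.1°

Critical incidence: sin θ_c = V₁/V₂ = 396/1627 = 0.2434.
θ_c = arcsin 0.2434 = 14.09°.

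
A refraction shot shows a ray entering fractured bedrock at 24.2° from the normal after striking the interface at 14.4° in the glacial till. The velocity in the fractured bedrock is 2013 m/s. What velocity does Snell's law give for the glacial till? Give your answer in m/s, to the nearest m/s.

1221 m/s

Snell's law: sin 14.4°/V₁ = sin 24.2°/V₂.
V₁ = V₂·sin 14.4°/sin 24.2° = 2013 × 0.6067 = 1221.24 m/s.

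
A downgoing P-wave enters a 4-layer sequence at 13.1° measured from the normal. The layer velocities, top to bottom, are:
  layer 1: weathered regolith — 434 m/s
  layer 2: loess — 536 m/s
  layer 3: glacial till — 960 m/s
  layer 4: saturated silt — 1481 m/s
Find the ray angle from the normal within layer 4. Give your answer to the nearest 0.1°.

50.7°

Snell's law across each interface conserves sin θ / V, so sin θ_4 = V_4·sin θ₁/V₁.
sin θ_4 = 1481 × sin 13.1° / 434 = 0.7734.
θ_4 = 50.66° from the vertical.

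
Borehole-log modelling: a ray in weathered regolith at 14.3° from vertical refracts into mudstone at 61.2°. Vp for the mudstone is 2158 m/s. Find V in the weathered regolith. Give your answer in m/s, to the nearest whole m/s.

608 m/s

Snell's law: sin 14.3°/V₁ = sin 61.2°/V₂.
V₁ = V₂·sin 14.3°/sin 61.2° = 2158 × 0.2819 = 608.26 m/s.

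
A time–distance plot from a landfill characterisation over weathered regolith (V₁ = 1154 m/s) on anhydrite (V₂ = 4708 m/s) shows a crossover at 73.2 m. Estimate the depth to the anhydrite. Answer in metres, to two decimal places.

x_cross = 2h·√((V₂+V₁)/(V₂−V₁)) → h = x_cross / (2·√((V₂+V₁)/(V₂−V₁))).
√((V₂+V₁)/(V₂−V₁)) = √((4708+1154)/(4708−1154)) = 1.2843.
h = 73.2 / (2·1.2843) = 28.50 m.

28.50 m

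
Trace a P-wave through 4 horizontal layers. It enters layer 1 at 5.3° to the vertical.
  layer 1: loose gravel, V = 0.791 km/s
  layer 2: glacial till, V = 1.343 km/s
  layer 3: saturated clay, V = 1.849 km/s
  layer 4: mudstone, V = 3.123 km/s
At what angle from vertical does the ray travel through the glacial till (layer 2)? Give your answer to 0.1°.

9.0°

Ray parameter p = sin 5.3° / 0.791 = 1.1678e-01 s/km.
sin θ_2 = p·V_2 = 1.1678e-01 × 1.343 = 0.1568.
θ_2 = 9.02° from the vertical.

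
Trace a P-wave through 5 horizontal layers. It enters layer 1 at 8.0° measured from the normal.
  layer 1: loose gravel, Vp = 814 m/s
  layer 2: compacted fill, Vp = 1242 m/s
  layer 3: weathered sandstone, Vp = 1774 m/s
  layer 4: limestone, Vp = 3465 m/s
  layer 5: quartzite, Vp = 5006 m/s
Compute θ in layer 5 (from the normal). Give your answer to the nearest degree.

59°

Snell's law across each interface conserves sin θ / V, so sin θ_5 = V_5·sin θ₁/V₁.
sin θ_5 = 5006 × sin 8.0° / 814 = 0.8559.
θ_5 = 58.86° from the vertical.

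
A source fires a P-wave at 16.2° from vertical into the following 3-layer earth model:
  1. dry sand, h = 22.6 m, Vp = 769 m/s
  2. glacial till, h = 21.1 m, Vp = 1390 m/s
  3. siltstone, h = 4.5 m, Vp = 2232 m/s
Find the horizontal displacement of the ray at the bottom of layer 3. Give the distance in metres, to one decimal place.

25.1 m

Apply Snell's law at each interface; in layer i the horizontal offset is hᵢ·tan θᵢ.
Layer 1: θ = 16.20°; offset = 22.6·tan 16.20° = 6.566 m.
Layer 2: sin θ = 1390·sin 16.2°/769 = 0.5043, θ = 30.28°; offset = 21.1·tan 30.28° = 12.322 m.
Layer 3: sin θ = 2232·sin 16.2°/769 = 0.8098, θ = 54.07°; offset = 4.5·tan 54.07° = 6.210 m.
Σ offsets = 25.098 m.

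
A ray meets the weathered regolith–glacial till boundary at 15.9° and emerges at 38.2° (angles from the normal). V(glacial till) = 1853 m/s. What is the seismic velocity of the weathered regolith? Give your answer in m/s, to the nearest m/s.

821 m/s

sin 15.9° = 0.2740; sin 38.2° = 0.6184.
V₁ = V₂·(sin θ₁/sin θ₂) = 1853·(0.2740/0.6184) = 820.89 m/s.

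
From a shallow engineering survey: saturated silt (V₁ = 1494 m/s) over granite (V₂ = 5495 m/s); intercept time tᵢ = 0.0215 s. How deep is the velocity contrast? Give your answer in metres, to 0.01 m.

16.69 m

θ_c = arcsin(1494/5495) = 15.78°; cos θ_c = 0.9623.
tᵢ = 2h cos θ_c/V₁ ⇒ h = tᵢ·V₁/(2 cos θ_c) = 0.0215·1494/(2·0.9623) = 16.69 m.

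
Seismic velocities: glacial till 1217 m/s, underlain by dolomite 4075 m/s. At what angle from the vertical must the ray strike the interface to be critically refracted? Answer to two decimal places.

At critical incidence the refracted ray runs along the interface (θ₂ = 90°), so sin θ_c = V₁/V₂.
θ_c = arcsin(1217/4075) = arcsin 0.2987 = 17.38°.

17.38°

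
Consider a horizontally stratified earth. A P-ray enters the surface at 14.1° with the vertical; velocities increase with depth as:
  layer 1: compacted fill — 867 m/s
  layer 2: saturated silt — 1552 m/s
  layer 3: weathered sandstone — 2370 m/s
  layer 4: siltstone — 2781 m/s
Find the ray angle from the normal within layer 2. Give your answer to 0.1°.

Ray parameter p = sin 14.1° / 867 = 2.8099e-04 s/m.
sin θ_2 = p·V_2 = 2.8099e-04 × 1552 = 0.4361.
θ_2 = 25.85° from the vertical.

25.9°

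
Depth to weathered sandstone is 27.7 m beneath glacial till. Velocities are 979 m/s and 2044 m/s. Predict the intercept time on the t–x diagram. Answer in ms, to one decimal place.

49.7 ms

tᵢ = 2h·√(V₂²−V₁²)/(V₁V₂).
√(V₂²−V₁²) = √(2044²−979²) = 1794.3 m/s.
tᵢ = 2·27.7·1794.3/(979·2044) = 0.04968 s.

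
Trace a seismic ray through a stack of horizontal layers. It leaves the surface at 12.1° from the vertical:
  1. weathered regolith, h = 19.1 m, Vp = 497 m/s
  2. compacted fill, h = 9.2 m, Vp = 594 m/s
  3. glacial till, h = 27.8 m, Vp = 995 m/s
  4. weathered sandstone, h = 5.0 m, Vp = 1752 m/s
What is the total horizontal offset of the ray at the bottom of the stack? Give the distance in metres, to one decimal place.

Apply Snell's law at each interface; in layer i the horizontal offset is hᵢ·tan θᵢ.
Layer 1: θ = 12.10°; offset = 19.1·tan 12.10° = 4.095 m.
Layer 2: sin θ = 594·sin 12.1°/497 = 0.2505, θ = 14.51°; offset = 9.2·tan 14.51° = 2.381 m.
Layer 3: sin θ = 995·sin 12.1°/497 = 0.4197, θ = 24.81°; offset = 27.8·tan 24.81° = 12.853 m.
Layer 4: sin θ = 1752·sin 12.1°/497 = 0.7389, θ = 47.64°; offset = 5.0·tan 47.64° = 5.484 m.
Summing the layer offsets gives 24.812 m.

24.8 m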